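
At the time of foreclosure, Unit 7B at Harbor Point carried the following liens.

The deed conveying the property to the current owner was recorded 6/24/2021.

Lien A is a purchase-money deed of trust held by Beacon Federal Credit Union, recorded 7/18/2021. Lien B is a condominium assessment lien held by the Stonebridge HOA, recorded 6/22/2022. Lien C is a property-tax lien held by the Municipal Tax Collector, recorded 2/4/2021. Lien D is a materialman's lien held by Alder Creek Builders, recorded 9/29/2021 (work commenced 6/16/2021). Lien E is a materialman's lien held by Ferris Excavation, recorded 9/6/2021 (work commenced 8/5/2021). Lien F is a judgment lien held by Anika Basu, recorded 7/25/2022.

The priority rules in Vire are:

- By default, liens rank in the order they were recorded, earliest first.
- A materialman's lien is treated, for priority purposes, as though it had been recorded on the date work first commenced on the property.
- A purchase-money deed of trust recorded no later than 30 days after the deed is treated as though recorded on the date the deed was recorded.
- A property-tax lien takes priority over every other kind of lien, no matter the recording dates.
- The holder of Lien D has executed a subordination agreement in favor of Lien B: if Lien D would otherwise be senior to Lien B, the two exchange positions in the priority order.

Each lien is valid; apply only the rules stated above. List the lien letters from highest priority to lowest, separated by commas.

C, B, A, E, D, F

First, effective dates: A relates back to the deed date 6/24/2021; D is treated as recorded 6/16/2021, the work-commencement date; E is treated as recorded 8/5/2021, the work-commencement date.
As a property-tax lien, C is senior to every other lien.
The other liens, earliest effective date first: D (6/16/2021), A (6/24/2021), E (8/5/2021), B (6/22/2022), F (7/25/2022).
Because D would otherwise rank above B, the subordination swaps them.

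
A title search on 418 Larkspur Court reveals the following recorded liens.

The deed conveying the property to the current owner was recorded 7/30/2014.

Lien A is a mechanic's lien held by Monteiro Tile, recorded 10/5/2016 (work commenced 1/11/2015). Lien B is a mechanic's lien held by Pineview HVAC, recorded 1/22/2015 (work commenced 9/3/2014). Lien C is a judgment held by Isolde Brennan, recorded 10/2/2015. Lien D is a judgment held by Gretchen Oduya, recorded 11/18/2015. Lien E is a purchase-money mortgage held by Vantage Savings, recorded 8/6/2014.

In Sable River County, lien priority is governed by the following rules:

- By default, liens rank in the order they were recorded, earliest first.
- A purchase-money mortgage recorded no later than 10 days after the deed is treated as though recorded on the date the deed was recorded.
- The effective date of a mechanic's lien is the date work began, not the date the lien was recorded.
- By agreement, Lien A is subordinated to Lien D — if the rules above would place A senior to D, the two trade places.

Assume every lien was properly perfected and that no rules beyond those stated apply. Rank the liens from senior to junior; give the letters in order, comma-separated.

E, B, D, C, A

Adjusting effective dates: A's effective date is 1/11/2015, when work began; B relates back to 9/3/2014 (work commenced); E was recorded within the 10-day window, so its effective date is the deed date 7/30/2014.
By effective date: E (7/30/2014), B (9/3/2014), A (1/11/2015), C (10/2/2015), D (11/18/2015).
Because A would otherwise rank above D, the subordination swaps them.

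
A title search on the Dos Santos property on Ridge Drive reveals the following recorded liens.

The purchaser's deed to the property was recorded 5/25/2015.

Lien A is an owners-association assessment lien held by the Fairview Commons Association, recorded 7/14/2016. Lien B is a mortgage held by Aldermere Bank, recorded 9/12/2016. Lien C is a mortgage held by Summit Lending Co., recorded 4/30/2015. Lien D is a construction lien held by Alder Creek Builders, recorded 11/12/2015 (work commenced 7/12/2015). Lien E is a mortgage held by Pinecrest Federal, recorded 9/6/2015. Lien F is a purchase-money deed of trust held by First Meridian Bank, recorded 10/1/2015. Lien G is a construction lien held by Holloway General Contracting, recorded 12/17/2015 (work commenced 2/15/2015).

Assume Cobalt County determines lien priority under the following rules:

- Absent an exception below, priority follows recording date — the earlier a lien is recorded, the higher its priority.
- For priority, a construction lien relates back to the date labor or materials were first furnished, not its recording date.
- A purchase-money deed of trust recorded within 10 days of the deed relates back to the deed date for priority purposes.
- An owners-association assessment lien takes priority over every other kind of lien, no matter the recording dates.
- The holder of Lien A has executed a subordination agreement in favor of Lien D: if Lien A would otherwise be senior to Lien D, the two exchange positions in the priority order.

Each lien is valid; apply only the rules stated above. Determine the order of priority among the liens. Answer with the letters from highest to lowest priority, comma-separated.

Effective dates: D relates back to 7/12/2015 (work commenced); F was recorded 129 days after the deed, outside the 10-day window, so it keeps its recording date; G is treated as recorded 2/15/2015, the work-commencement date.
A is an owners-association assessment lien and takes priority over every other lien.
Ordering the rest by effective date: G (2/15/2015), C (4/30/2015), D (7/12/2015), E (9/6/2015), F (10/1/2015), B (9/12/2016).
Because A would otherwise rank above D, the subordination swaps them.

D, G, C, A, E, F, B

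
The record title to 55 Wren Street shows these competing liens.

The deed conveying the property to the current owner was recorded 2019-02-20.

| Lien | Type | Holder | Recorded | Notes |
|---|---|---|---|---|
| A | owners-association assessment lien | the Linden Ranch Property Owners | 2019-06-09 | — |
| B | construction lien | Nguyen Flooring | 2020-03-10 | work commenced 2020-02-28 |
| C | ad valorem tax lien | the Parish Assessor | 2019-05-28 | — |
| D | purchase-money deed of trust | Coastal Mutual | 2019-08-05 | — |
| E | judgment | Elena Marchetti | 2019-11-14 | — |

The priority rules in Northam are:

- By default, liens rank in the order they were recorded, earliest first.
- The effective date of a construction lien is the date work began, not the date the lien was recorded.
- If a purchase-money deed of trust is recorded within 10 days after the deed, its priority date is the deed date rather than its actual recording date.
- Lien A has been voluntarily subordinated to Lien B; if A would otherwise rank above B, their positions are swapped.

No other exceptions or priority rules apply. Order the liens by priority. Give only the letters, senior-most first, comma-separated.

C, B, D, E, A

Effective dates: B relates back to 2020-02-28 (work commenced); D missed the 10-day window (166 days after the deed), so its recording date stands.
By effective date: C (2019-05-28), A (2019-06-09), D (2019-08-05), E (2019-11-14), B (2020-02-28).
A is senior to B before the subordination, so the two trade places.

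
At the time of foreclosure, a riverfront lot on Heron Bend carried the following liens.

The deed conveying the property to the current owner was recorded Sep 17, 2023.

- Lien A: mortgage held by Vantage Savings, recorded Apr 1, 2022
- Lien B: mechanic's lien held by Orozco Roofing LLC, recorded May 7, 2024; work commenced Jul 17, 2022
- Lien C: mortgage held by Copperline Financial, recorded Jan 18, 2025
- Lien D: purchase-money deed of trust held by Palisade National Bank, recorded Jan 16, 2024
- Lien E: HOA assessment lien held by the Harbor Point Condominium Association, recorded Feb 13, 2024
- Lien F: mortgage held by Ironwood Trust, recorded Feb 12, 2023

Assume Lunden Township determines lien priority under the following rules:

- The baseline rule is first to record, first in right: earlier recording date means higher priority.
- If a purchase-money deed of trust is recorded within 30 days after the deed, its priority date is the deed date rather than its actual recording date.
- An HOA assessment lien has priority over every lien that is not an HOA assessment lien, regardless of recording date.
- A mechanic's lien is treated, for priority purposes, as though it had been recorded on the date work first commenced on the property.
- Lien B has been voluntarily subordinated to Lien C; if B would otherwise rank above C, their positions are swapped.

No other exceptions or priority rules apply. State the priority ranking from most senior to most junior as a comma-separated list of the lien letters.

Adjusting effective dates: B is treated as recorded Jul 17, 2022, the work-commencement date; D was recorded 121 days after the deed, outside the 30-day window, so it keeps its recording date.
E is an HOA assessment lien, so it outranks all other liens regardless of date.
Ordering the rest by effective date: A (Apr 1, 2022), B (Jul 17, 2022), F (Feb 12, 2023), D (Jan 16, 2024), C (Jan 18, 2025).
Because B would otherwise rank above C, the subordination swaps them.

E, A, C, F, D, B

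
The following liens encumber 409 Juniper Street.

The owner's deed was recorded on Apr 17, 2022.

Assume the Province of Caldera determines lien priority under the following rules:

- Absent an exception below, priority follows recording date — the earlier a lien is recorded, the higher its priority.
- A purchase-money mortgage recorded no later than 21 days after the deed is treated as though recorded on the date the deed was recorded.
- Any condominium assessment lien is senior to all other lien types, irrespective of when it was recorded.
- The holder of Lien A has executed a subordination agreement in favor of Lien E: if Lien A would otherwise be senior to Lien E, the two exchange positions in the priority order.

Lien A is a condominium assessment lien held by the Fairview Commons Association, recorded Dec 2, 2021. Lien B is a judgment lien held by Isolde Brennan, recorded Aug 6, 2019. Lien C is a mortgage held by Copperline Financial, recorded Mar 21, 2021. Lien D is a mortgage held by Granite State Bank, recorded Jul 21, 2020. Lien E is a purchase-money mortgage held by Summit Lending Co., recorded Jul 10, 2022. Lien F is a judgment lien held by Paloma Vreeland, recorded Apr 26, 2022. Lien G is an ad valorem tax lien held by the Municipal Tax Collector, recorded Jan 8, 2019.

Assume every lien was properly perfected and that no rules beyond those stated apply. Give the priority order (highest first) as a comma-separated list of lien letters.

First, effective dates: E was recorded 84 days after the deed — beyond 21 days — so no relation-back applies.
A is a condominium assessment lien and takes priority over every other lien.
Remaining liens by effective date: G (Jan 8, 2019), B (Aug 6, 2019), D (Jul 21, 2020), C (Mar 21, 2021), F (Apr 26, 2022), E (Jul 10, 2022).
A would otherwise be senior to E, so under the subordination agreement A and E exchange positions.

E, G, B, D, C, F, A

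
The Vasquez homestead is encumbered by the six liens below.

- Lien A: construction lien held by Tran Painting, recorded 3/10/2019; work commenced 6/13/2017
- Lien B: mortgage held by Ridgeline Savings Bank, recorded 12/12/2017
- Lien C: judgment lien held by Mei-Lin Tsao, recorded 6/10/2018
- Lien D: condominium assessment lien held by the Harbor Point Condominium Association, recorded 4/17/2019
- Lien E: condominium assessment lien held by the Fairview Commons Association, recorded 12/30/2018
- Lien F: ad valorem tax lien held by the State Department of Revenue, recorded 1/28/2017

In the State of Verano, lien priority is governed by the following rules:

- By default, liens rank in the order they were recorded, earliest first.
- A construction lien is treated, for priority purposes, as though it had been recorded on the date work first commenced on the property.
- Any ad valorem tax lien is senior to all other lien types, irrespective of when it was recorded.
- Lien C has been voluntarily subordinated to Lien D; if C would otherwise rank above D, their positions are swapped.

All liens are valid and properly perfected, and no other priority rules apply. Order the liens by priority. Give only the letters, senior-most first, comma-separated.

Adjusting effective dates: A is treated as recorded 6/13/2017, the work-commencement date.
F, as an ad valorem tax lien, has superpriority and ranks first.
Ordering the rest by effective date: A (6/13/2017), B (12/12/2017), C (6/10/2018), E (12/30/2018), D (4/17/2019).
C would otherwise be senior to D, so under the subordination agreement C and D exchange positions.

F, A, B, D, E, C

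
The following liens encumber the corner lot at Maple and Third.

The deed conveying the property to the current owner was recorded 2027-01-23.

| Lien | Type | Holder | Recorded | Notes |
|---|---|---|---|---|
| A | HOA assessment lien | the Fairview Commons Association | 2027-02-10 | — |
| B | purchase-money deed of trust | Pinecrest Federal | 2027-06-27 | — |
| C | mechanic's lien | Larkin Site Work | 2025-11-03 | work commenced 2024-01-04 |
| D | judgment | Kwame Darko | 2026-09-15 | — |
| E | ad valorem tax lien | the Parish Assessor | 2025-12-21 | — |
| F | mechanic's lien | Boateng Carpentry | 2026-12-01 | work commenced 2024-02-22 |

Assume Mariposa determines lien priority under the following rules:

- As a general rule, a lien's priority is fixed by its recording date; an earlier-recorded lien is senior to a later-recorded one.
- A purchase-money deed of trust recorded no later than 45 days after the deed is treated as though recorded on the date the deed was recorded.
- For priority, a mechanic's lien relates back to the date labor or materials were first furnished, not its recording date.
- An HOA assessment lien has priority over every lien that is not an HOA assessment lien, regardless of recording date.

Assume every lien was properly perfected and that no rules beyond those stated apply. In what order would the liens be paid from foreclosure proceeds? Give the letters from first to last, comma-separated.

A, C, F, E, D, B

Effective dates: B was recorded 155 days after the deed, outside the 45-day window, so it keeps its recording date; C relates back to 2024-01-04 (work commenced); F is treated as recorded 2024-02-22, the work-commencement date.
As an HOA assessment lien, A is senior to every other lien.
Ordering the rest by effective date: C (2024-01-04), F (2024-02-22), E (2025-12-21), D (2026-09-15), B (2027-06-27).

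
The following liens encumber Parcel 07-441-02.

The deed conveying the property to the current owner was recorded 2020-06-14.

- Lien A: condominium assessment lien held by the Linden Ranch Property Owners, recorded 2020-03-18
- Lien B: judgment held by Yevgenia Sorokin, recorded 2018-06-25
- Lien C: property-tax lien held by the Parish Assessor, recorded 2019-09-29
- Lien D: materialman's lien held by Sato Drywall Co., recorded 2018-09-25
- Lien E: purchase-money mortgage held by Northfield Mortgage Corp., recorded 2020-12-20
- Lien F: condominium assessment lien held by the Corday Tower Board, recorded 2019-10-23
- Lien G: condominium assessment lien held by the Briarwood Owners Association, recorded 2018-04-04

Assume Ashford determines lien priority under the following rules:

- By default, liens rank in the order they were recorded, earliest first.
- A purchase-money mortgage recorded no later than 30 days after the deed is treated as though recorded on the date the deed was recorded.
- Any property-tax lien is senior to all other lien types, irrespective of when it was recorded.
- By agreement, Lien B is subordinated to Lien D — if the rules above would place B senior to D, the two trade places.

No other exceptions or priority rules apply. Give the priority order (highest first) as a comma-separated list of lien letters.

C, G, D, B, F, A, E

First, effective dates: E was recorded 189 days after the deed — beyond 30 days — so no relation-back applies.
As a property-tax lien, C is senior to every other lien.
Ordering the rest by effective date: G (2018-04-04), B (2018-06-25), D (2018-09-25), F (2019-10-23), A (2020-03-18), E (2020-12-20).
The subordination applies — B was senior to D — so B and D swap.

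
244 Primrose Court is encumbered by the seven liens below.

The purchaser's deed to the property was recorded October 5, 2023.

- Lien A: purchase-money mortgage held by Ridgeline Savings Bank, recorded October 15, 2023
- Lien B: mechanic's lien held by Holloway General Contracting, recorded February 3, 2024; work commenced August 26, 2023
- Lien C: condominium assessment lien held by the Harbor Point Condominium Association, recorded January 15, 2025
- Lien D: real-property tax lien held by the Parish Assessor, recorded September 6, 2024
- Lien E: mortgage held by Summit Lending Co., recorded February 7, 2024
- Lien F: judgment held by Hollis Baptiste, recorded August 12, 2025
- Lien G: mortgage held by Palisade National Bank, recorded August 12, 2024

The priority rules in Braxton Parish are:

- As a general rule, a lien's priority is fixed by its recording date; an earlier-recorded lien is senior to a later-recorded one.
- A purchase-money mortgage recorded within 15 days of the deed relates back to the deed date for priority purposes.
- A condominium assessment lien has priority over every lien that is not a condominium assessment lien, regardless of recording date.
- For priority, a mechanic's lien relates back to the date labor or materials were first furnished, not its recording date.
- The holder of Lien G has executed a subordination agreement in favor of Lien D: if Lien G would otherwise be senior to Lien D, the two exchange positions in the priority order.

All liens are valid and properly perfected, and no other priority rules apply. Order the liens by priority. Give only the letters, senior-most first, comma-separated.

C, B, A, E, D, G, F

Effective dates after the stated exceptions: A's effective date is the deed date, October 5, 2023; B relates back to August 26, 2023 (work commenced).
C, as a condominium assessment lien, has superpriority and ranks first.
Remaining liens by effective date: B (August 26, 2023), A (October 5, 2023), E (February 7, 2024), G (August 12, 2024), D (September 6, 2024), F (August 12, 2025).
G would otherwise be senior to D, so under the subordination agreement G and D exchange positions.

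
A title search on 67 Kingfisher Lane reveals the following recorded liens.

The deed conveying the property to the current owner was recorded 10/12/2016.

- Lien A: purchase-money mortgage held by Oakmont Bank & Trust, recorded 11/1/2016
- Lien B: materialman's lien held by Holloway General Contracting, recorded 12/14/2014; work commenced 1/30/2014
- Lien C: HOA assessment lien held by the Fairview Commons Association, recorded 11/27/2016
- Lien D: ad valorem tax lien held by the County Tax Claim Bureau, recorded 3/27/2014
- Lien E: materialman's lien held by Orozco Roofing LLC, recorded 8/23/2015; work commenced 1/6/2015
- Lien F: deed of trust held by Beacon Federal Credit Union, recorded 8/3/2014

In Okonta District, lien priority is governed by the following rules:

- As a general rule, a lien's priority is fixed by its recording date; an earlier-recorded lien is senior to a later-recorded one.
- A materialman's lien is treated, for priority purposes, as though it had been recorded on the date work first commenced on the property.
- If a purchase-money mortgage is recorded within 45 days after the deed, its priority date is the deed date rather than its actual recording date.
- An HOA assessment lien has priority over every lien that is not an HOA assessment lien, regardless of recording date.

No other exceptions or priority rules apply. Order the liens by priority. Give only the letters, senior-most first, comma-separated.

C, B, D, F, E, A

Effective dates after the stated exceptions: A was recorded within the 45-day window, so its effective date is the deed date 10/12/2016; B is treated as recorded 1/30/2014, the work-commencement date; E is treated as recorded 1/6/2015, the work-commencement date.
As an HOA assessment lien, C is senior to every other lien.
Among the remaining liens, by effective date: B (1/30/2014), D (3/27/2014), F (8/3/2014), E (1/6/2015), A (10/12/2016).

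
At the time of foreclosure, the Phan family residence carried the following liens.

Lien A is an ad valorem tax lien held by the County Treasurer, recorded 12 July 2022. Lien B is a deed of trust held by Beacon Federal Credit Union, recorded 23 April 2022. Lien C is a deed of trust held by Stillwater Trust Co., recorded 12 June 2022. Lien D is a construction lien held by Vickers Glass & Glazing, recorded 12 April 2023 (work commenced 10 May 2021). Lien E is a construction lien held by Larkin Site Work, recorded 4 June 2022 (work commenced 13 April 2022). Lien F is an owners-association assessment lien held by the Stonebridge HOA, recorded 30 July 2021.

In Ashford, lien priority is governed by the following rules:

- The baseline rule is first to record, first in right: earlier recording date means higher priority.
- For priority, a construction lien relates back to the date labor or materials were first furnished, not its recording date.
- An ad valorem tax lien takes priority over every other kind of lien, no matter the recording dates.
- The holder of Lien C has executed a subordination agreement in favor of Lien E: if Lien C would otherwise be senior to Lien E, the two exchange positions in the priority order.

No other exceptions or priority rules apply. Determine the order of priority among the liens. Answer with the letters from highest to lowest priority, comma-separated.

A, D, F, E, B, C

Effective dates after the stated exceptions: D relates back to 10 May 2021 (work commenced); E relates back to 13 April 2022 (work commenced).
A is an ad valorem tax lien, so it outranks all other liens regardless of date.
The other liens, earliest effective date first: D (10 May 2021), F (30 July 2021), E (13 April 2022), B (23 April 2022), C (12 June 2022).
Since C is not senior to E, the subordination leaves the order unchanged.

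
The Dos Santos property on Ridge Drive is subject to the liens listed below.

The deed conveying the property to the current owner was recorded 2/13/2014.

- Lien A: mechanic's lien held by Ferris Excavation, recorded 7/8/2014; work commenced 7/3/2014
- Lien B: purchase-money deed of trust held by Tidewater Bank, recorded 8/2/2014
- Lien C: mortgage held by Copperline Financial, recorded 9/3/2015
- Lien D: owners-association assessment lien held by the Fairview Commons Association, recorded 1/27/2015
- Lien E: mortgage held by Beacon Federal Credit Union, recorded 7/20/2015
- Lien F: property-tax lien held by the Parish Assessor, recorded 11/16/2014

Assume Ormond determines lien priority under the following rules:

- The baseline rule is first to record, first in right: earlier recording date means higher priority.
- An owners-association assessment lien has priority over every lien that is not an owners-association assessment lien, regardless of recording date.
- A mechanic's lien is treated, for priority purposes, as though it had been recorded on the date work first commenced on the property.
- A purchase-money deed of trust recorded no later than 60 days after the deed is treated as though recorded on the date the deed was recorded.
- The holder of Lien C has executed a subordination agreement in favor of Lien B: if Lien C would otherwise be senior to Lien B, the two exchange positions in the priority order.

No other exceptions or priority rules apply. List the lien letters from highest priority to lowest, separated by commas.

D, A, B, F, E, C

Effective dates: A is treated as recorded 7/3/2014, the work-commencement date; B was recorded 170 days after the deed, outside the 60-day window, so it keeps its recording date.
D, as an owners-association assessment lien, has superpriority and ranks first.
The other liens, earliest effective date first: A (7/3/2014), B (8/2/2014), F (11/16/2014), E (7/20/2015), C (9/3/2015).
Since C is not senior to B, the subordination leaves the order unchanged.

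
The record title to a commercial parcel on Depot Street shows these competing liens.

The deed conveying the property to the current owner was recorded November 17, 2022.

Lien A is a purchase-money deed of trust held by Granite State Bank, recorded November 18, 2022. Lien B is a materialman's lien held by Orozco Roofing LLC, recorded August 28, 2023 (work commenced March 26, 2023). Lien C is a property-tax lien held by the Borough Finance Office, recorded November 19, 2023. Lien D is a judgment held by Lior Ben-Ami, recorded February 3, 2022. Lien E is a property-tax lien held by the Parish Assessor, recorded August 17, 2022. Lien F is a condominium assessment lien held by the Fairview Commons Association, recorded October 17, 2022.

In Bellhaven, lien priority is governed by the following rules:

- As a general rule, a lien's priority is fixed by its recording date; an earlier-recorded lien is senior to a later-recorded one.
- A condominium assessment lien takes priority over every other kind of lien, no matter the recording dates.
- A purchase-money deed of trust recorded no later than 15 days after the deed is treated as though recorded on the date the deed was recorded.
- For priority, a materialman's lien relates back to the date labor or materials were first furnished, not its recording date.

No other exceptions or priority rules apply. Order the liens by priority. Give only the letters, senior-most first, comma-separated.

F, D, E, A, B, C

Effective dates after the stated exceptions: A relates back to the deed date November 17, 2022; B's effective date is March 26, 2023, when work began.
F is a condominium assessment lien, so it outranks all other liens regardless of date.
Ordering the rest by effective date: D (February 3, 2022), E (August 17, 2022), A (November 17, 2022), B (March 26, 2023), C (November 19, 2023).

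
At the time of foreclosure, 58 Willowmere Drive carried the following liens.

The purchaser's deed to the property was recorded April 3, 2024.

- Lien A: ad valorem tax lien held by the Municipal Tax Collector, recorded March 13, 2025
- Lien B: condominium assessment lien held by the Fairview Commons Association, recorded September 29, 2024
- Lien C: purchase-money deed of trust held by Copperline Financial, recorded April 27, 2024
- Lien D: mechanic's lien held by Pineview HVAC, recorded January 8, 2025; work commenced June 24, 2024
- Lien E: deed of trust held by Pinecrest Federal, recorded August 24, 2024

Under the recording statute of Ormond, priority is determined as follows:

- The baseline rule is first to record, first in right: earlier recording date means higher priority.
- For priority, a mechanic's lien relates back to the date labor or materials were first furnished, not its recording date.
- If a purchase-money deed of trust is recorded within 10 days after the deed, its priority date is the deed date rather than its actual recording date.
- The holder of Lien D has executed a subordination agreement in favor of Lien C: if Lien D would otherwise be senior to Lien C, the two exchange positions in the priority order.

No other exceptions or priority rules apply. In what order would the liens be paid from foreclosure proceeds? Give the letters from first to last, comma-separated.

C, D, E, B, A

Effective dates: C was recorded 24 days after the deed, outside the 10-day window, so it keeps its recording date; D's effective date is June 24, 2024, when work began.
By effective date, earliest first: C (April 27, 2024), D (June 24, 2024), E (August 24, 2024), B (September 29, 2024), A (March 13, 2025).
D already ranks below C; the subordination has no effect.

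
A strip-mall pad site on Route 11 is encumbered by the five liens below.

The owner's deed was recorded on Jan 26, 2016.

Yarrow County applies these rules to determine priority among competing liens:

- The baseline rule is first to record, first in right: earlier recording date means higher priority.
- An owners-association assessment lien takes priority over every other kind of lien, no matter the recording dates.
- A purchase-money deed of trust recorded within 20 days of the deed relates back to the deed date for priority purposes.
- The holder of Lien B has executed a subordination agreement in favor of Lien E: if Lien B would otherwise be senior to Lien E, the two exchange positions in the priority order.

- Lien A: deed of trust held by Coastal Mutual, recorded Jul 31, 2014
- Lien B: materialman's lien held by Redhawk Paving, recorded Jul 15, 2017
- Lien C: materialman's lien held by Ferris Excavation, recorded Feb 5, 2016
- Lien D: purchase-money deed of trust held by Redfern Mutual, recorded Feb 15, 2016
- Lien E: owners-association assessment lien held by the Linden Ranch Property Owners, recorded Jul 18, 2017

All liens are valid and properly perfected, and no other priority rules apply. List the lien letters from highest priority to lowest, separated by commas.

First, effective dates: D was recorded within the 20-day window, so its effective date is the deed date Jan 26, 2016.
E is an owners-association assessment lien, so it outranks all other liens regardless of date.
Remaining liens by effective date: A (Jul 31, 2014), D (Jan 26, 2016), C (Feb 5, 2016), B (Jul 15, 2017).
B already ranks below E; the subordination has no effect.

E, A, D, C, B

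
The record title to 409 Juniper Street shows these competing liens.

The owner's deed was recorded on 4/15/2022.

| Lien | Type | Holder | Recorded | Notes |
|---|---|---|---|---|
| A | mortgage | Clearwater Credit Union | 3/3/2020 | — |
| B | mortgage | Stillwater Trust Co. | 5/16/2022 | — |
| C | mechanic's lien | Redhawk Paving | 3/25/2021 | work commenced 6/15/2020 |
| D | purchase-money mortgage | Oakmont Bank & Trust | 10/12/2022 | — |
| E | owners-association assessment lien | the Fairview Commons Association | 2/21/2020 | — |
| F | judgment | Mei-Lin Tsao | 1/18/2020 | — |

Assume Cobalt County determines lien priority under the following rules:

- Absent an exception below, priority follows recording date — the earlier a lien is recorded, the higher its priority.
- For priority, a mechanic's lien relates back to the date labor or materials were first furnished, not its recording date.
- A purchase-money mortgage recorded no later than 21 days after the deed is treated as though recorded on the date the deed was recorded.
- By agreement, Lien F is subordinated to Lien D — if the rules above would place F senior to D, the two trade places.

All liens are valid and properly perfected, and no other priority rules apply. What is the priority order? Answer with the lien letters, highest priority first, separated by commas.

Adjusting effective dates: C is treated as recorded 6/15/2020, the work-commencement date; D was recorded 180 days after the deed, outside the 21-day window, so it keeps its recording date.
Ordering by effective date: F (1/18/2020), E (2/21/2020), A (3/3/2020), C (6/15/2020), B (5/16/2022), D (10/12/2022).
Because F would otherwise rank above D, the subordination swaps them.

D, E, A, C, B, F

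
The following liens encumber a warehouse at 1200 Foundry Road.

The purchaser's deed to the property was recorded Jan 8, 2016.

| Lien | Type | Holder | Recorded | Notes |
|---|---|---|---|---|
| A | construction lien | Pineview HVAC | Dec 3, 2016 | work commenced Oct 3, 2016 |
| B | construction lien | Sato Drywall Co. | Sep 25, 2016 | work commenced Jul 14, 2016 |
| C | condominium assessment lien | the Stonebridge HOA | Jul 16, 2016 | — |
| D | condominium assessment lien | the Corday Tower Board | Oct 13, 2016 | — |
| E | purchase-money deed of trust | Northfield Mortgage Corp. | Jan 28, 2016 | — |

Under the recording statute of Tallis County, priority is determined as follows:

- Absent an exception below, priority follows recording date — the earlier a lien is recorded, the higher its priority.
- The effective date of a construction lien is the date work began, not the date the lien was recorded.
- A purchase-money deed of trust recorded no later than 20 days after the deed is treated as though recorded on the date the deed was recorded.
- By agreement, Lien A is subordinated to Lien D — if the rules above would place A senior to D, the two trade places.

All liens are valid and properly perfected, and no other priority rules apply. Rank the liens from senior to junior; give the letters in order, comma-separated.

E, B, C, D, A

Adjusting effective dates: A's effective date is Oct 3, 2016, when work began; B relates back to Jul 14, 2016 (work commenced); E relates back to the deed date Jan 8, 2016.
By effective date, earliest first: E (Jan 8, 2016), B (Jul 14, 2016), C (Jul 16, 2016), A (Oct 3, 2016), D (Oct 13, 2016).
Because A would otherwise rank above D, the subordination swaps them.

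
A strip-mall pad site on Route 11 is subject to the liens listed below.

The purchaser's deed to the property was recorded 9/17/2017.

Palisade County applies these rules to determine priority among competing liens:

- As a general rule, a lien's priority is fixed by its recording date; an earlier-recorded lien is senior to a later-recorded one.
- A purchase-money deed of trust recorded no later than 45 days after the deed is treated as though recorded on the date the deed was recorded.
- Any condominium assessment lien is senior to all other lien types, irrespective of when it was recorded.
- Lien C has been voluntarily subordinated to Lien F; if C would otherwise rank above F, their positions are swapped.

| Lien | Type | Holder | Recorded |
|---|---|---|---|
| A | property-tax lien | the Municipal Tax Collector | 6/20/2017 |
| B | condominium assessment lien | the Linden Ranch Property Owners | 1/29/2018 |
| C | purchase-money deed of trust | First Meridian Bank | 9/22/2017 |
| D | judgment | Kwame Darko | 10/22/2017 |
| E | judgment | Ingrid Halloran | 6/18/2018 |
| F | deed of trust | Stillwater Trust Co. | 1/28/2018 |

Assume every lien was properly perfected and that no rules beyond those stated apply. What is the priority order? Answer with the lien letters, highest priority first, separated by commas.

B, A, F, D, C, E

Effective dates after the stated exceptions: C was recorded within the 45-day window, so its effective date is the deed date 9/17/2017.
B is a condominium assessment lien and takes priority over every other lien.
Among the remaining liens, by effective date: A (6/20/2017), C (9/17/2017), D (10/22/2017), F (1/28/2018), E (6/18/2018).
The subordination applies — C was senior to F — so C and F swap.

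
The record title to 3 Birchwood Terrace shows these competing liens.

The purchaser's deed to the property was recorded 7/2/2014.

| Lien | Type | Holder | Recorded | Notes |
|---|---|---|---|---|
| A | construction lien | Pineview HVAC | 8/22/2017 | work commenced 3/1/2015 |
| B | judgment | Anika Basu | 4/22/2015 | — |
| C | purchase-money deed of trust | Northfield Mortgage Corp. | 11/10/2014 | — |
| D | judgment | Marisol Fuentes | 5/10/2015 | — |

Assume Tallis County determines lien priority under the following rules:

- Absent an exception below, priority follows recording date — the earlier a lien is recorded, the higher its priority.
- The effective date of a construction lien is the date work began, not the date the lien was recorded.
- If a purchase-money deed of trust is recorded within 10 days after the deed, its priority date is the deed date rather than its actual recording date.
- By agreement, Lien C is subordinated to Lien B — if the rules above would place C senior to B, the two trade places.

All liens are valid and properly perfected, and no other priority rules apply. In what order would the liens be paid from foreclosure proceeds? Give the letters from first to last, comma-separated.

Adjusting effective dates: A's effective date is 3/1/2015, when work began; C missed the 10-day window (131 days after the deed), so its recording date stands.
By effective date, earliest first: C (11/10/2014), A (3/1/2015), B (4/22/2015), D (5/10/2015).
The subordination applies — C was senior to B — so C and B swap.

B, A, C, D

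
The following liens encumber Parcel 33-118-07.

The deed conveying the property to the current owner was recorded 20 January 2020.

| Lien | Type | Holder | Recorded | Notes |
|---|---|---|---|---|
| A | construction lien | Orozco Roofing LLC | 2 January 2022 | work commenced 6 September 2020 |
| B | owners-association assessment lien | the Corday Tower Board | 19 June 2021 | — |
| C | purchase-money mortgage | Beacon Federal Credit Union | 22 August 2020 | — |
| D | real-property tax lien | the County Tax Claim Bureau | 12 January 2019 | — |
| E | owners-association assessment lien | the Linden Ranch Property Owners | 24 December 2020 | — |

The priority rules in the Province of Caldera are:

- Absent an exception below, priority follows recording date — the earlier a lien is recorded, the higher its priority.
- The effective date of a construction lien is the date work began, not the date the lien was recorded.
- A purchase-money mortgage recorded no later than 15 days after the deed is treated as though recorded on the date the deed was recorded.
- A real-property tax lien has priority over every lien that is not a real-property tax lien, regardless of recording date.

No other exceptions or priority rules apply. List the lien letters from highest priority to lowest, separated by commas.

First, effective dates: A is treated as recorded 6 September 2020, the work-commencement date; C was recorded 215 days after the deed — beyond 15 days — so no relation-back applies.
D is a real-property tax lien and takes priority over every other lien.
Among the remaining liens, by effective date: C (22 August 2020), A (6 September 2020), E (24 December 2020), B (19 June 2021).

D, C, A, E, B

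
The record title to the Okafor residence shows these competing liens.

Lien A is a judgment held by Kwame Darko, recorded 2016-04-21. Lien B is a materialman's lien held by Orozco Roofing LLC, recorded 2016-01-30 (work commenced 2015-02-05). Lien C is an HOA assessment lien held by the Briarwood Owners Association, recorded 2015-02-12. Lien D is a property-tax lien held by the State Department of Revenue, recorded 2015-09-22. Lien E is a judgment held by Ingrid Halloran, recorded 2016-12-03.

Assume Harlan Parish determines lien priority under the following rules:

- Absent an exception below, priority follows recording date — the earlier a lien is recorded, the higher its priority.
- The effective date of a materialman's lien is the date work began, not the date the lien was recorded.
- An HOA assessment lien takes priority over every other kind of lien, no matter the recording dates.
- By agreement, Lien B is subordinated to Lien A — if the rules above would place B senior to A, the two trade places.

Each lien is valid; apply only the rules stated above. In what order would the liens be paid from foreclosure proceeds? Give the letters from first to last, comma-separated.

C, A, D, B, E

First, effective dates: B is treated as recorded 2015-02-05, the work-commencement date.
C, as an HOA assessment lien, has superpriority and ranks first.
The other liens, earliest effective date first: B (2015-02-05), D (2015-09-22), A (2016-04-21), E (2016-12-03).
B would otherwise be senior to A, so under the subordination agreement B and A exchange positions.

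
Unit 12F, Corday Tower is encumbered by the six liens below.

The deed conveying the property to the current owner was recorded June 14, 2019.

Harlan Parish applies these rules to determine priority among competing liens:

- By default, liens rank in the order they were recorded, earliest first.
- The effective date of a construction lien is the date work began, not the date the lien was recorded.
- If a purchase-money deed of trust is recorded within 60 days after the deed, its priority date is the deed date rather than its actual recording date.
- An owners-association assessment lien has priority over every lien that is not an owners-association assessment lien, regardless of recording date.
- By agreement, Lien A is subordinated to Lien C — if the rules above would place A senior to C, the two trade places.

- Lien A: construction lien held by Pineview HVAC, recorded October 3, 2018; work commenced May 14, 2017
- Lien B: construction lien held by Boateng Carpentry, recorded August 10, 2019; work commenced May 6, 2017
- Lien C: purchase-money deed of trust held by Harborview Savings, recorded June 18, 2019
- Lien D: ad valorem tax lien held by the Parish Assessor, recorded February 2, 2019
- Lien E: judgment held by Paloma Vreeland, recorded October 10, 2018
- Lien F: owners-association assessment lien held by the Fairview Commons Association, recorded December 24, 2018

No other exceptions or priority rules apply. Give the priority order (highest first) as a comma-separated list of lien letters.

Effective dates after the stated exceptions: A's effective date is May 14, 2017, when work began; B's effective date is May 6, 2017, when work began; C relates back to the deed date June 14, 2019.
F, as an owners-association assessment lien, has superpriority and ranks first.
The other liens, earliest effective date first: B (May 6, 2017), A (May 14, 2017), E (October 10, 2018), D (February 2, 2019), C (June 14, 2019).
Because A would otherwise rank above C, the subordination swaps them.

F, B, C, E, D, A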